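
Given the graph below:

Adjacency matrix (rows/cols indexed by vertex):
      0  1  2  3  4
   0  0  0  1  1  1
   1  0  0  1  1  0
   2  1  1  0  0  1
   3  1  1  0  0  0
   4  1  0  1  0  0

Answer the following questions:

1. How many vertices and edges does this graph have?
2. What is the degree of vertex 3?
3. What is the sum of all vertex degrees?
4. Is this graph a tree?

Count: 5 vertices, 6 edges.
Vertex 3 has neighbors [0, 1], degree = 2.
Handshaking lemma: 2 * 6 = 12.
A tree on 5 vertices has 4 edges. This graph has 6 edges (2 extra). Not a tree.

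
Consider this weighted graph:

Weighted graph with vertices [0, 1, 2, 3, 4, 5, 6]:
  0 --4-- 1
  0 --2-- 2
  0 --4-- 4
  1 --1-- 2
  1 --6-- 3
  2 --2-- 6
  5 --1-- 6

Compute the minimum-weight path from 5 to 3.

Using Dijkstra's algorithm from vertex 5:
Shortest path: 5 -> 6 -> 2 -> 1 -> 3
Total weight: 1 + 2 + 1 + 6 = 10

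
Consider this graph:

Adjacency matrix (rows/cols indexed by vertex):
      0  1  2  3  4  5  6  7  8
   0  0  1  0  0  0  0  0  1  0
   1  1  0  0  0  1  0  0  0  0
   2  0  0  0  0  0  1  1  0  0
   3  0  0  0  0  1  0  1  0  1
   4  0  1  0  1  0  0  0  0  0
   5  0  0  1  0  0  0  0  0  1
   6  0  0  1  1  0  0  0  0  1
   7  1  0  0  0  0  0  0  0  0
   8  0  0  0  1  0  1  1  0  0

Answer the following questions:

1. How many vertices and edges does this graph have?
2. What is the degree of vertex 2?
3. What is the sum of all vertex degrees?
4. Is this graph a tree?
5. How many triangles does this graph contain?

Count: 9 vertices, 10 edges.
Vertex 2 has neighbors [5, 6], degree = 2.
Handshaking lemma: 2 * 10 = 20.
A tree on 9 vertices has 8 edges. This graph has 10 edges (2 extra). Not a tree.
Number of triangles = 1.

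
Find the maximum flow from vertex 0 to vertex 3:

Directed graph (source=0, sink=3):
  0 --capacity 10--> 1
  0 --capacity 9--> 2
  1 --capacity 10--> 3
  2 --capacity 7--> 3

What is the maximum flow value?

Computing max flow:
  Flow on (0->1): 10/10
  Flow on (0->2): 7/9
  Flow on (1->3): 10/10
  Flow on (2->3): 7/7
Maximum flow = 17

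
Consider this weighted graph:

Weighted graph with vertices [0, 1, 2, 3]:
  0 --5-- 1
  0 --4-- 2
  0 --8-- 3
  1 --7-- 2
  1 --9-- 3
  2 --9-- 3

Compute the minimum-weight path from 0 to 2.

Using Dijkstra's algorithm from vertex 0:
Shortest path: 0 -> 2
Total weight: 4 = 4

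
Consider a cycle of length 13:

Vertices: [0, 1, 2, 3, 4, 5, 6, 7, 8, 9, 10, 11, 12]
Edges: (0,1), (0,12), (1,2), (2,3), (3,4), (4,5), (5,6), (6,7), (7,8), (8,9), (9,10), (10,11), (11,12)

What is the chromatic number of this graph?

This is an odd cycle (C_13). Odd cycles are not bipartite (any 2-coloring forces two adjacent vertices to match), and 3 colors suffice.
Chromatic number = 3.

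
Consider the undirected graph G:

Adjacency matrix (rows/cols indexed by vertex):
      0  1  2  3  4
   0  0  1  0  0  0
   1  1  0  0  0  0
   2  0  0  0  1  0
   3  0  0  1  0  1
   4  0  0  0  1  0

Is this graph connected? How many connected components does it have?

Checking connectivity: the graph has 2 connected component(s).
Components: [[0, 1], [2, 3, 4]]. The graph is NOT connected.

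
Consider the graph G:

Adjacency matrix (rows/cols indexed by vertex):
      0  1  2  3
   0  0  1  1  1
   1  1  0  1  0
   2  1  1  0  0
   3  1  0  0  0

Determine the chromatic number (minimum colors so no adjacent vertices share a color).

The graph has a maximum clique of size 3 (lower bound on chromatic number).
A valid 3-coloring: {0: 0, 1: 1, 2: 2, 3: 1}.
Chromatic number = 3.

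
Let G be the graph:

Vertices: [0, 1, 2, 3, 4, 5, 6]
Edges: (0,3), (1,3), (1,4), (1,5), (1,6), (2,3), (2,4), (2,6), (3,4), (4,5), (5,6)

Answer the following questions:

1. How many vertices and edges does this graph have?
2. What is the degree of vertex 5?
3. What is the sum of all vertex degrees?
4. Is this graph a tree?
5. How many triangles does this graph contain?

Count: 7 vertices, 11 edges.
Vertex 5 has neighbors [1, 4, 6], degree = 3.
Handshaking lemma: 2 * 11 = 22.
A tree on 7 vertices has 6 edges. This graph has 11 edges (5 extra). Not a tree.
Number of triangles = 4.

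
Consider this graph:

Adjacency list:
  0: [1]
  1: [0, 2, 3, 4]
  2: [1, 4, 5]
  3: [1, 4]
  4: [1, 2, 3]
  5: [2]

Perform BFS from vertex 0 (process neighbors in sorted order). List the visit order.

BFS from vertex 0 (neighbors processed in ascending order):
Visit order: 0, 1, 2, 3, 4, 5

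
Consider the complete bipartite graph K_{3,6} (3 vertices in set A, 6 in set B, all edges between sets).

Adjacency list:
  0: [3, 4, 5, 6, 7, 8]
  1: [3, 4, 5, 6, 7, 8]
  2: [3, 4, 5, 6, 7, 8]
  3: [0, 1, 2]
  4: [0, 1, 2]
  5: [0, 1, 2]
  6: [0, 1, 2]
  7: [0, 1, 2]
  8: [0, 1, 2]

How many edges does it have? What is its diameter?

K_{3,6} has 3 * 6 = 18 edges.
Any vertex reaches any opposite-side vertex in 1 step; same-side vertices reach in 2 steps via any opposite-side vertex.
Diameter = 2.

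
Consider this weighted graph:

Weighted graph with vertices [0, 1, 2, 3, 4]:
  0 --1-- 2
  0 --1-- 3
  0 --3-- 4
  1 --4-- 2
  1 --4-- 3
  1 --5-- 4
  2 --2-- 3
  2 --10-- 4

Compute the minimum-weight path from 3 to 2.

Using Dijkstra's algorithm from vertex 3:
Shortest path: 3 -> 2
Total weight: 2 = 2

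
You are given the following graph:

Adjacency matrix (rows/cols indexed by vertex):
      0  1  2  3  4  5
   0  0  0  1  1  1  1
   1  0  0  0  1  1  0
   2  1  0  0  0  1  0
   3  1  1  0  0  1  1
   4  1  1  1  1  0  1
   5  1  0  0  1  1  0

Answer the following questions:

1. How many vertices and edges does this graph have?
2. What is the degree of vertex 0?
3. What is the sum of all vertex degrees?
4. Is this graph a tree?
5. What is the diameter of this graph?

Count: 6 vertices, 10 edges.
Vertex 0 has neighbors [2, 3, 4, 5], degree = 4.
Handshaking lemma: 2 * 10 = 20.
A tree on 6 vertices has 5 edges. This graph has 10 edges (5 extra). Not a tree.
Diameter (longest shortest path) = 2.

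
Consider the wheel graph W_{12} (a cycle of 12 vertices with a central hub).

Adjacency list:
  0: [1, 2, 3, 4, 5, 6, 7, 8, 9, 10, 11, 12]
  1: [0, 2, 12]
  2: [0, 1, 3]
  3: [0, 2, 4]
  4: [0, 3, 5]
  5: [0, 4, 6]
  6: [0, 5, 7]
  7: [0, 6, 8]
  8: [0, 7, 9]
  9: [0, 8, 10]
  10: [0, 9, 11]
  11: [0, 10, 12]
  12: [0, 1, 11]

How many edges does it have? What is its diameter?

Wheel graph W_{12}: 12 cycle edges + 12 spoke edges = 24 edges.
The hub is distance 1 from all cycle vertices. Max distance between cycle vertices through hub is 2.
Diameter = 2.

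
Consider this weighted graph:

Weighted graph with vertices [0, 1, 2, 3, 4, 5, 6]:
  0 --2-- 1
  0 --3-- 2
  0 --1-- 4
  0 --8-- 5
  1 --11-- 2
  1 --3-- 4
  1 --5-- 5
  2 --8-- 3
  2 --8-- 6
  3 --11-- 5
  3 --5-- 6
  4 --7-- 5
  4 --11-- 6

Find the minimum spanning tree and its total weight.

Applying Kruskal's algorithm (sort edges by weight, add if no cycle):
  Add (0,4) w=1
  Add (0,1) w=2
  Add (0,2) w=3
  Skip (1,4) w=3 (creates cycle)
  Add (1,5) w=5
  Add (3,6) w=5
  Skip (4,5) w=7 (creates cycle)
  Skip (0,5) w=8 (creates cycle)
  Add (2,6) w=8
  Skip (2,3) w=8 (creates cycle)
  Skip (1,2) w=11 (creates cycle)
  Skip (3,5) w=11 (creates cycle)
  Skip (4,6) w=11 (creates cycle)
MST weight = 24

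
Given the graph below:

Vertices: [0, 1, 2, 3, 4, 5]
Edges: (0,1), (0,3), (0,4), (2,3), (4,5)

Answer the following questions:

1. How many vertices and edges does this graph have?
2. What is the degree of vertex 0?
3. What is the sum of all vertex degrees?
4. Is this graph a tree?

Count: 6 vertices, 5 edges.
Vertex 0 has neighbors [1, 3, 4], degree = 3.
Handshaking lemma: 2 * 5 = 10.
A graph is a tree iff it is connected and has exactly n-1 edges. This graph is connected (all 6 vertices in one component) and has 6-1 = 5 edges. It is a tree.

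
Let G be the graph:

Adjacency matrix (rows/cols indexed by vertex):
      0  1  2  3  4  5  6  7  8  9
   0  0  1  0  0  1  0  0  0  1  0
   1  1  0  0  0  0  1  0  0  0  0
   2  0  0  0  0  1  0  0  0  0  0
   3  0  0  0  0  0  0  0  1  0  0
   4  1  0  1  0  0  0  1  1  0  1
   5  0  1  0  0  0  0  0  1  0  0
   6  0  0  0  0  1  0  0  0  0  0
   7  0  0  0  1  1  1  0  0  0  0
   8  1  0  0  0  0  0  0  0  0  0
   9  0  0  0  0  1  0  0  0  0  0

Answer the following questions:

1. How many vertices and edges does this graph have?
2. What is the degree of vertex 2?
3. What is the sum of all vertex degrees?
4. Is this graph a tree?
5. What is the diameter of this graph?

Count: 10 vertices, 10 edges.
Vertex 2 has neighbors [4], degree = 1.
Handshaking lemma: 2 * 10 = 20.
A tree on 10 vertices has 9 edges. This graph has 10 edges (1 extra). Not a tree.
Diameter (longest shortest path) = 4.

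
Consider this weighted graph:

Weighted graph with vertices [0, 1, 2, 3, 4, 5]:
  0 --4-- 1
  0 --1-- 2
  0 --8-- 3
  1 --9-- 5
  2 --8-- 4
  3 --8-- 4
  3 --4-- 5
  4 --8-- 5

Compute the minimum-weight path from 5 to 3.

Using Dijkstra's algorithm from vertex 5:
Shortest path: 5 -> 3
Total weight: 4 = 4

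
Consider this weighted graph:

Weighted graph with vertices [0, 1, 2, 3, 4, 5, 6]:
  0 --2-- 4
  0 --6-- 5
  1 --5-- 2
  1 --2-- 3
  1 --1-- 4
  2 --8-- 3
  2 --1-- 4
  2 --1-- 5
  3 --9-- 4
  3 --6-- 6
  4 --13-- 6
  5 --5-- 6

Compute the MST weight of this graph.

Applying Kruskal's algorithm (sort edges by weight, add if no cycle):
  Add (1,4) w=1
  Add (2,4) w=1
  Add (2,5) w=1
  Add (0,4) w=2
  Add (1,3) w=2
  Skip (1,2) w=5 (creates cycle)
  Add (5,6) w=5
  Skip (0,5) w=6 (creates cycle)
  Skip (3,6) w=6 (creates cycle)
  Skip (2,3) w=8 (creates cycle)
  Skip (3,4) w=9 (creates cycle)
  Skip (4,6) w=13 (creates cycle)
MST weight = 12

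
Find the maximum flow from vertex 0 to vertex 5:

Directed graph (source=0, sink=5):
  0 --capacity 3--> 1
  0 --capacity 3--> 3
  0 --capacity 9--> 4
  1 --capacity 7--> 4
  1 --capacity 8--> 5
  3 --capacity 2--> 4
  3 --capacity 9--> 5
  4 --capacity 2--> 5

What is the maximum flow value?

Computing max flow:
  Flow on (0->1): 3/3
  Flow on (0->3): 3/3
  Flow on (0->4): 2/9
  Flow on (1->5): 3/8
  Flow on (3->5): 3/9
  Flow on (4->5): 2/2
Maximum flow = 8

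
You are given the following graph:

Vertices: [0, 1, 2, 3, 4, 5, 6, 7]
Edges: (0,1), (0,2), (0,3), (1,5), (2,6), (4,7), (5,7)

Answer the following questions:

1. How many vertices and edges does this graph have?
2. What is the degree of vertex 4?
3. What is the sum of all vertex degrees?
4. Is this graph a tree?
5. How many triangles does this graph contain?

Count: 8 vertices, 7 edges.
Vertex 4 has neighbors [7], degree = 1.
Handshaking lemma: 2 * 7 = 14.
A graph is a tree iff it is connected and has exactly n-1 edges. This graph is connected (all 8 vertices in one component) and has 8-1 = 7 edges. It is a tree.
Number of triangles = 0.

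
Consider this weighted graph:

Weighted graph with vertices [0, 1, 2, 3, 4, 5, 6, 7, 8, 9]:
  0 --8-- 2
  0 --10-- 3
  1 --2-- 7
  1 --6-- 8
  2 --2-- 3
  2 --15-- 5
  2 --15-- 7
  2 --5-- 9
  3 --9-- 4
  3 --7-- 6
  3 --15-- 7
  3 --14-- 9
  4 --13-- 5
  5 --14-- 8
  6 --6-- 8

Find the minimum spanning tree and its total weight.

Applying Kruskal's algorithm (sort edges by weight, add if no cycle):
  Add (1,7) w=2
  Add (2,3) w=2
  Add (2,9) w=5
  Add (1,8) w=6
  Add (6,8) w=6
  Add (3,6) w=7
  Add (0,2) w=8
  Add (3,4) w=9
  Skip (0,3) w=10 (creates cycle)
  Add (4,5) w=13
  Skip (3,9) w=14 (creates cycle)
  Skip (5,8) w=14 (creates cycle)
  Skip (2,5) w=15 (creates cycle)
  Skip (2,7) w=15 (creates cycle)
  Skip (3,7) w=15 (creates cycle)
MST weight = 58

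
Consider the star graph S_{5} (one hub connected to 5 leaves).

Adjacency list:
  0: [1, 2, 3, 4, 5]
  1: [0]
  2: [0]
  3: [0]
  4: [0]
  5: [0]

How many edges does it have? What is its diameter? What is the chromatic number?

Star graph S_{5}: the hub connects to all 5 leaves.
Edges = 5.
Diameter = 2 (any leaf to hub is 1, leaf to leaf through hub is 2).
Star graphs are bipartite (hub vs leaves), so chromatic number = 2.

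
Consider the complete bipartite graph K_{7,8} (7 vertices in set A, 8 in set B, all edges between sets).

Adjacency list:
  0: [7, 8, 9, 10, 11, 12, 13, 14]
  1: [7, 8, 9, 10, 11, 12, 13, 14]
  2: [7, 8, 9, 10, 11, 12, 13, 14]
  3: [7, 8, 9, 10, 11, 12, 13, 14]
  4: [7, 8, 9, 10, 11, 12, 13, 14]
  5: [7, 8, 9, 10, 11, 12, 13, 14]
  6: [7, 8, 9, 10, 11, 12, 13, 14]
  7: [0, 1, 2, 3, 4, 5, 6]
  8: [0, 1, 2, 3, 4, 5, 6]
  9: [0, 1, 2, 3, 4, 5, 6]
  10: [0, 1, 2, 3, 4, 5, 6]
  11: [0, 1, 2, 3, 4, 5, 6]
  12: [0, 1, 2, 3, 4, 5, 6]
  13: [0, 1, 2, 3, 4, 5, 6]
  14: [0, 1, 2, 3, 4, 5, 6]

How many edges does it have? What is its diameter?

K_{7,8} has 7 * 8 = 56 edges.
Any vertex reaches any opposite-side vertex in 1 step; same-side vertices reach in 2 steps via any opposite-side vertex.
Diameter = 2.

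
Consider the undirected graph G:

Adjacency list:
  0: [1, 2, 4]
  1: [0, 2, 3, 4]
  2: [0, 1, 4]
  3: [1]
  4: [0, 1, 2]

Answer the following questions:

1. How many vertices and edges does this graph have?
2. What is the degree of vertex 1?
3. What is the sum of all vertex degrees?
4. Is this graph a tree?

Count: 5 vertices, 7 edges.
Vertex 1 has neighbors [0, 2, 3, 4], degree = 4.
Handshaking lemma: 2 * 7 = 14.
A tree on 5 vertices has 4 edges. This graph has 7 edges (3 extra). Not a tree.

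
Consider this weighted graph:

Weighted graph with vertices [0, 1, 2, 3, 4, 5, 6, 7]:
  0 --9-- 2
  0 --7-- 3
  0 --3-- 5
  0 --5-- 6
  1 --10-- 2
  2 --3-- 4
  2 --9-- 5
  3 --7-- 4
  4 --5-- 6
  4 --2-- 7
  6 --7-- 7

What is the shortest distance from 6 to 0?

Using Dijkstra's algorithm from vertex 6:
Shortest path: 6 -> 0
Total weight: 5 = 5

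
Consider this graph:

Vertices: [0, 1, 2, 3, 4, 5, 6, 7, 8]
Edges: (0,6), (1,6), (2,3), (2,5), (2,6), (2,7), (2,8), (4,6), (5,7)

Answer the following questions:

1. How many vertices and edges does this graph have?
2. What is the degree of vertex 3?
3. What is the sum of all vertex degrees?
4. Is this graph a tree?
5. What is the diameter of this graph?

Count: 9 vertices, 9 edges.
Vertex 3 has neighbors [2], degree = 1.
Handshaking lemma: 2 * 9 = 18.
A tree on 9 vertices has 8 edges. This graph has 9 edges (1 extra). Not a tree.
Diameter (longest shortest path) = 3.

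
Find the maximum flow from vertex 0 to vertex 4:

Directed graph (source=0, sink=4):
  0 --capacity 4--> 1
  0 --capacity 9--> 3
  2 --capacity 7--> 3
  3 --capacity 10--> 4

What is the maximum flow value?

Computing max flow:
  Flow on (0->3): 9/9
  Flow on (3->4): 9/10
Maximum flow = 9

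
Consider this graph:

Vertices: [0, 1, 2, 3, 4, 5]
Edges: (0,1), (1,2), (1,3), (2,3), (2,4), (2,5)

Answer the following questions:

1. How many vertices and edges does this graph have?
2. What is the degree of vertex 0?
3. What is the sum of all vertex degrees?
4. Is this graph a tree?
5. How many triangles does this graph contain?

Count: 6 vertices, 6 edges.
Vertex 0 has neighbors [1], degree = 1.
Handshaking lemma: 2 * 6 = 12.
A tree on 6 vertices has 5 edges. This graph has 6 edges (1 extra). Not a tree.
Number of triangles = 1.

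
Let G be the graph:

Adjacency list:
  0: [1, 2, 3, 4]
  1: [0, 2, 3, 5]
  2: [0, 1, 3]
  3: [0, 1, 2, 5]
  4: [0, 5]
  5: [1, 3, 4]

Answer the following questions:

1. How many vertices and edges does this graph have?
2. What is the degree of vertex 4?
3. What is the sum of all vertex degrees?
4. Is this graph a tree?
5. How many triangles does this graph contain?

Count: 6 vertices, 10 edges.
Vertex 4 has neighbors [0, 5], degree = 2.
Handshaking lemma: 2 * 10 = 20.
A tree on 6 vertices has 5 edges. This graph has 10 edges (5 extra). Not a tree.
Number of triangles = 5.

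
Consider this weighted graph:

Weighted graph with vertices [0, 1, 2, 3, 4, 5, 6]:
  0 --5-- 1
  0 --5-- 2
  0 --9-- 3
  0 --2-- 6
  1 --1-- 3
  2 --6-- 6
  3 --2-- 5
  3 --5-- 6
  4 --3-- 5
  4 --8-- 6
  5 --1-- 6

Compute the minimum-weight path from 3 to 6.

Using Dijkstra's algorithm from vertex 3:
Shortest path: 3 -> 5 -> 6
Total weight: 2 + 1 = 3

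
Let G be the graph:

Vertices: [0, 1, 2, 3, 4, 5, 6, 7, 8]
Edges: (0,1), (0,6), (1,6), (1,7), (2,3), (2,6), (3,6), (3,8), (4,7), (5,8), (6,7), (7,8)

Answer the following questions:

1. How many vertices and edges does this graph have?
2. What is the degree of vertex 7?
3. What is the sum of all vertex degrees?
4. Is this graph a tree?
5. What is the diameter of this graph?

Count: 9 vertices, 12 edges.
Vertex 7 has neighbors [1, 4, 6, 8], degree = 4.
Handshaking lemma: 2 * 12 = 24.
A tree on 9 vertices has 8 edges. This graph has 12 edges (4 extra). Not a tree.
Diameter (longest shortest path) = 4.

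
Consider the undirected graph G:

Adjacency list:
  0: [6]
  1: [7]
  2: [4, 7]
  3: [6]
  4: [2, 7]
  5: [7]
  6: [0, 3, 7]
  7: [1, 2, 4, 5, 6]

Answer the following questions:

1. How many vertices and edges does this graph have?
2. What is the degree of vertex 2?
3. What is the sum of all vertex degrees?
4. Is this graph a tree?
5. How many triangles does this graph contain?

Count: 8 vertices, 8 edges.
Vertex 2 has neighbors [4, 7], degree = 2.
Handshaking lemma: 2 * 8 = 16.
A tree on 8 vertices has 7 edges. This graph has 8 edges (1 extra). Not a tree.
Number of triangles = 1.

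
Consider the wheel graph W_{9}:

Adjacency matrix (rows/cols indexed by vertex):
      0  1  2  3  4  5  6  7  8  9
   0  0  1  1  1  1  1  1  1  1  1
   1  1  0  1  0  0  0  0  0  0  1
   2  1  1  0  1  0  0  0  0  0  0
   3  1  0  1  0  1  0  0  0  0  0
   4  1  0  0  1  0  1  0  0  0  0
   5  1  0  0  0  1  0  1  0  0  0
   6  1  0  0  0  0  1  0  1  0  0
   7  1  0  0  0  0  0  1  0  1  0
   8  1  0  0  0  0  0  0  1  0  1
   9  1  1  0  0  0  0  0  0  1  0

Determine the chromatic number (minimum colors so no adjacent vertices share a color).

W_{9} = C_{9} plus a hub adjacent to every cycle vertex.
The outer cycle needs 3 colors (odd cycle); the hub is adjacent to all of them so needs a fresh color.
Chromatic number = 3 + 1 = 4.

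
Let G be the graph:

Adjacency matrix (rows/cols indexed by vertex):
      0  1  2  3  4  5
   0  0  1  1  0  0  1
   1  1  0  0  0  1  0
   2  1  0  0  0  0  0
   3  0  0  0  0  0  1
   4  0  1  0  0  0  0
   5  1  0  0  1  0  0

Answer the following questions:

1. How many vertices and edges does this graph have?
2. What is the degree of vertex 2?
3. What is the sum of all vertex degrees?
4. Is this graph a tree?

Count: 6 vertices, 5 edges.
Vertex 2 has neighbors [0], degree = 1.
Handshaking lemma: 2 * 5 = 10.
A graph is a tree iff it is connected and has exactly n-1 edges. This graph is connected (all 6 vertices in one component) and has 6-1 = 5 edges. It is a tree.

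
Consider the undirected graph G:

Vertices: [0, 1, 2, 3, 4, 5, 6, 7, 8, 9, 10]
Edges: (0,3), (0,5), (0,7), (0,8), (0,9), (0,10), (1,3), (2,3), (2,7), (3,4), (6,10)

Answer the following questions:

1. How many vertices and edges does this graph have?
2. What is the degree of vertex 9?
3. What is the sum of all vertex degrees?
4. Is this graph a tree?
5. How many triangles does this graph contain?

Count: 11 vertices, 11 edges.
Vertex 9 has neighbors [0], degree = 1.
Handshaking lemma: 2 * 11 = 22.
A tree on 11 vertices has 10 edges. This graph has 11 edges (1 extra). Not a tree.
Number of triangles = 0.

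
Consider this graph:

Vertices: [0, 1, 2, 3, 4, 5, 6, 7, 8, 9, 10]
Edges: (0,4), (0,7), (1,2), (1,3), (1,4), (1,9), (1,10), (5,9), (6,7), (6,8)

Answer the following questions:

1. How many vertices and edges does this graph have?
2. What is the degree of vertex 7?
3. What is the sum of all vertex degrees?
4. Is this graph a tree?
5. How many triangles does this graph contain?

Count: 11 vertices, 10 edges.
Vertex 7 has neighbors [0, 6], degree = 2.
Handshaking lemma: 2 * 10 = 20.
A graph is a tree iff it is connected and has exactly n-1 edges. This graph is connected (all 11 vertices in one component) and has 11-1 = 10 edges. It is a tree.
Number of triangles = 0.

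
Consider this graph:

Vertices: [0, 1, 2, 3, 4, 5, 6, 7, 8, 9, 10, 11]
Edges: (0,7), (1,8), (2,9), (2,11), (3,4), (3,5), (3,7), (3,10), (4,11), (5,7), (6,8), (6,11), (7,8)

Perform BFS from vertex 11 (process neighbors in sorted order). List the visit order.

BFS from vertex 11 (neighbors processed in ascending order):
Visit order: 11, 2, 4, 6, 9, 3, 8, 5, 7, 10, 1, 0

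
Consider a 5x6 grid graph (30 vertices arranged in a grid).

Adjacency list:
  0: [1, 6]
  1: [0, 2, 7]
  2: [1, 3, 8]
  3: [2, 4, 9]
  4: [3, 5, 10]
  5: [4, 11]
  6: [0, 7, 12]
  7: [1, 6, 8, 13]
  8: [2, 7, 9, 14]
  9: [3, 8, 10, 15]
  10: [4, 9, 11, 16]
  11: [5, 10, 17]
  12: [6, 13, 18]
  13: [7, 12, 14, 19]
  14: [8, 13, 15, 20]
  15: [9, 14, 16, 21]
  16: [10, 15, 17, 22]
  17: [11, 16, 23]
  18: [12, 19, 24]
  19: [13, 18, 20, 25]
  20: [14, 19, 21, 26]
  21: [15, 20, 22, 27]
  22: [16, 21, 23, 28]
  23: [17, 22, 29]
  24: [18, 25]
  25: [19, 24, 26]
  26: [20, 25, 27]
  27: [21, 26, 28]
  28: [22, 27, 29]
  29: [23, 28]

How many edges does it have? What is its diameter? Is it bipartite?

A 5x6 grid has 24 vertical edges and 25 horizontal edges.
Total edges = 24 + 25 = 49.
Diameter = (5-1) + (6-1) = 9 (corner to opposite corner).
Grid graphs are bipartite (checkerboard coloring).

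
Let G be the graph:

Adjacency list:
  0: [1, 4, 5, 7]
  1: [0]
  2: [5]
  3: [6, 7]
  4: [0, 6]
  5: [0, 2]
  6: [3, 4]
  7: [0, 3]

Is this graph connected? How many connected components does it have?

Checking connectivity: the graph has 1 connected component(s).
All vertices are reachable from each other. The graph IS connected.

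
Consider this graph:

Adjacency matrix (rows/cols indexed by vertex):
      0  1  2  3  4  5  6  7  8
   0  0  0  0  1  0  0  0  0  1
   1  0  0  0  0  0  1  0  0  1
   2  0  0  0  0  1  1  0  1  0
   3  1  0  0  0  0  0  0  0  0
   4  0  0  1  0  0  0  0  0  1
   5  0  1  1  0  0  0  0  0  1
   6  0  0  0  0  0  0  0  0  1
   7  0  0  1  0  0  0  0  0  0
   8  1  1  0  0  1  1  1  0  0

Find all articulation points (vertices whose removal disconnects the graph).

An articulation point is a vertex whose removal disconnects the graph.
Articulation points: [0, 2, 8]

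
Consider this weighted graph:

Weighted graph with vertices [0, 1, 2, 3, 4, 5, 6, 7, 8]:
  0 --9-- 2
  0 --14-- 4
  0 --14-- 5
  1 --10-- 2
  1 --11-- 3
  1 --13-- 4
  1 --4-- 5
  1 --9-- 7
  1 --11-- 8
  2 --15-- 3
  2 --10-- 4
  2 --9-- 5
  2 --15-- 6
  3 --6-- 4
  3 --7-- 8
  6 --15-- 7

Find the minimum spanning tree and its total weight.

Applying Kruskal's algorithm (sort edges by weight, add if no cycle):
  Add (1,5) w=4
  Add (3,4) w=6
  Add (3,8) w=7
  Add (0,2) w=9
  Add (1,7) w=9
  Add (2,5) w=9
  Skip (1,2) w=10 (creates cycle)
  Add (2,4) w=10
  Skip (1,8) w=11 (creates cycle)
  Skip (1,3) w=11 (creates cycle)
  Skip (1,4) w=13 (creates cycle)
  Skip (0,4) w=14 (creates cycle)
  Skip (0,5) w=14 (creates cycle)
  Add (2,6) w=15
  Skip (2,3) w=15 (creates cycle)
  Skip (6,7) w=15 (creates cycle)
MST weight = 69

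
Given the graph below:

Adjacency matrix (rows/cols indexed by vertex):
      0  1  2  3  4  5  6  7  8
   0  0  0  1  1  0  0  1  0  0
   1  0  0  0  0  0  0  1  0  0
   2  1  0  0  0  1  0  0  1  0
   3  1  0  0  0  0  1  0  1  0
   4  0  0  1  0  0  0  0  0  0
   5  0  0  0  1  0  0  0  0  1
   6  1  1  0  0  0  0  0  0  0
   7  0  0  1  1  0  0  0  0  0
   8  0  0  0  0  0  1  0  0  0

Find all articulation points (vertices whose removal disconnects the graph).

An articulation point is a vertex whose removal disconnects the graph.
Articulation points: [0, 2, 3, 5, 6]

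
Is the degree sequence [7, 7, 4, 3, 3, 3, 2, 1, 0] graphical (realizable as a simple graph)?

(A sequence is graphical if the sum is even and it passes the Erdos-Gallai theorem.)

Sum of degrees = 30. Sum is even but fails Erdos-Gallai. The sequence is NOT graphical.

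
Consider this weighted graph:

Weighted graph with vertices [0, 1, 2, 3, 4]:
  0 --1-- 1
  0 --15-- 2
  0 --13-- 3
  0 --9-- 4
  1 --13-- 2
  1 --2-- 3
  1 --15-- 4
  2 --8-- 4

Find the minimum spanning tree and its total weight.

Applying Kruskal's algorithm (sort edges by weight, add if no cycle):
  Add (0,1) w=1
  Add (1,3) w=2
  Add (2,4) w=8
  Add (0,4) w=9
  Skip (0,3) w=13 (creates cycle)
  Skip (1,2) w=13 (creates cycle)
  Skip (0,2) w=15 (creates cycle)
  Skip (1,4) w=15 (creates cycle)
MST weight = 20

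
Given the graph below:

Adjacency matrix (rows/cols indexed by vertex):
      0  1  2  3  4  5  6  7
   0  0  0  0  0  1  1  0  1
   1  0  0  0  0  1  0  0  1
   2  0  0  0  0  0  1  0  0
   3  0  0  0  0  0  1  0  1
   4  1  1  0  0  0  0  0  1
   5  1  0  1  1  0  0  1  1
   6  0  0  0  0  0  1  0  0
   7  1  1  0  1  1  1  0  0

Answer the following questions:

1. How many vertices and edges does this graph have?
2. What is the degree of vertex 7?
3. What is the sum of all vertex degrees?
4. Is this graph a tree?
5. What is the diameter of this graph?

Count: 8 vertices, 11 edges.
Vertex 7 has neighbors [0, 1, 3, 4, 5], degree = 5.
Handshaking lemma: 2 * 11 = 22.
A tree on 8 vertices has 7 edges. This graph has 11 edges (4 extra). Not a tree.
Diameter (longest shortest path) = 3.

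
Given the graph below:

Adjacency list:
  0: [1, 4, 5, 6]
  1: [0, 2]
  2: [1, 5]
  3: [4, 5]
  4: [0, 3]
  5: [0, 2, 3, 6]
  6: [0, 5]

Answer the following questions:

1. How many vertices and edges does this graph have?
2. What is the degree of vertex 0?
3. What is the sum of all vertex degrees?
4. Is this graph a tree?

Count: 7 vertices, 9 edges.
Vertex 0 has neighbors [1, 4, 5, 6], degree = 4.
Handshaking lemma: 2 * 9 = 18.
A tree on 7 vertices has 6 edges. This graph has 9 edges (3 extra). Not a tree.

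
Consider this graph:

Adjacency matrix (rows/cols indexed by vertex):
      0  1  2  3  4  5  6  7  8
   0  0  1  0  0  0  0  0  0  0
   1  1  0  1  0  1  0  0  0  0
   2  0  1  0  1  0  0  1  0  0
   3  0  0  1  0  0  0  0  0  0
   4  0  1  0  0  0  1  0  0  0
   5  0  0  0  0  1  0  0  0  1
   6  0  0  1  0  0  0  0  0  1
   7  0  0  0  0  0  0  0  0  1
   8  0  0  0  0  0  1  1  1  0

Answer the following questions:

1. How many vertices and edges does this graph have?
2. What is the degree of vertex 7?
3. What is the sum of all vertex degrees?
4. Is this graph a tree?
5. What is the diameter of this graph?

Count: 9 vertices, 9 edges.
Vertex 7 has neighbors [8], degree = 1.
Handshaking lemma: 2 * 9 = 18.
A tree on 9 vertices has 8 edges. This graph has 9 edges (1 extra). Not a tree.
Diameter (longest shortest path) = 5.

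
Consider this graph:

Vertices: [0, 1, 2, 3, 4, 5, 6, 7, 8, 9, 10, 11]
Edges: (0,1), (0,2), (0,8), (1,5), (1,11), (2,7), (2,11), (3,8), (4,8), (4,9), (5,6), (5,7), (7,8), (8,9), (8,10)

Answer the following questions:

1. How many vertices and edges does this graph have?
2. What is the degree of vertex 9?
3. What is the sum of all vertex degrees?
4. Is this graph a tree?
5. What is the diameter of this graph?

Count: 12 vertices, 15 edges.
Vertex 9 has neighbors [4, 8], degree = 2.
Handshaking lemma: 2 * 15 = 30.
A tree on 12 vertices has 11 edges. This graph has 15 edges (4 extra). Not a tree.
Diameter (longest shortest path) = 4.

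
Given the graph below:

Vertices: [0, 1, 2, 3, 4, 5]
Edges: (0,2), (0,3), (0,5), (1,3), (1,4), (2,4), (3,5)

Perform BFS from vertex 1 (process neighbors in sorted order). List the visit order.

BFS from vertex 1 (neighbors processed in ascending order):
Visit order: 1, 3, 4, 0, 5, 2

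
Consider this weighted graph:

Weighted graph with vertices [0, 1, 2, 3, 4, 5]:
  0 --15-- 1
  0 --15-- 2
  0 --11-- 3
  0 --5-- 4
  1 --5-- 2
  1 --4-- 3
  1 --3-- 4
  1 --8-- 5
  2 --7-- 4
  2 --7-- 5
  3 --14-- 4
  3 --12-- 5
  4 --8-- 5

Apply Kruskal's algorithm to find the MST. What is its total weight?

Applying Kruskal's algorithm (sort edges by weight, add if no cycle):
  Add (1,4) w=3
  Add (1,3) w=4
  Add (0,4) w=5
  Add (1,2) w=5
  Add (2,5) w=7
  Skip (2,4) w=7 (creates cycle)
  Skip (1,5) w=8 (creates cycle)
  Skip (4,5) w=8 (creates cycle)
  Skip (0,3) w=11 (creates cycle)
  Skip (3,5) w=12 (creates cycle)
  Skip (3,4) w=14 (creates cycle)
  Skip (0,2) w=15 (creates cycle)
  Skip (0,1) w=15 (creates cycle)
MST weight = 24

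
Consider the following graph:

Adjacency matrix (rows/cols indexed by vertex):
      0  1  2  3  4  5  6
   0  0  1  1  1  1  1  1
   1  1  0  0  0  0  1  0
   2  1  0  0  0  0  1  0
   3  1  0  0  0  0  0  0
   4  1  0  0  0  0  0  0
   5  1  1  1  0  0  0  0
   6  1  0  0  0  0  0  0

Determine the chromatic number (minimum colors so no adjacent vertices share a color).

The graph has a maximum clique of size 3 (lower bound on chromatic number).
A valid 3-coloring: {0: 0, 1: 2, 2: 2, 3: 1, 4: 1, 5: 1, 6: 1}.
Chromatic number = 3.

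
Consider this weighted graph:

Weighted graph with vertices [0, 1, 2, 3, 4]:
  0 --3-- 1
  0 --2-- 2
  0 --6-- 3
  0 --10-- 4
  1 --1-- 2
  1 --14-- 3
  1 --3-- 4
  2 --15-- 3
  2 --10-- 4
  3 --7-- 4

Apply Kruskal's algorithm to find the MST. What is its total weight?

Applying Kruskal's algorithm (sort edges by weight, add if no cycle):
  Add (1,2) w=1
  Add (0,2) w=2
  Skip (0,1) w=3 (creates cycle)
  Add (1,4) w=3
  Add (0,3) w=6
  Skip (3,4) w=7 (creates cycle)
  Skip (0,4) w=10 (creates cycle)
  Skip (2,4) w=10 (creates cycle)
  Skip (1,3) w=14 (creates cycle)
  Skip (2,3) w=15 (creates cycle)
MST weight = 12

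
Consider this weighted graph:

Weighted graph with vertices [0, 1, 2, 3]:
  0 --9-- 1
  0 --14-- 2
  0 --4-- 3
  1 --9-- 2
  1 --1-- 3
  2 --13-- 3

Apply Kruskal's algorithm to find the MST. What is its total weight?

Applying Kruskal's algorithm (sort edges by weight, add if no cycle):
  Add (1,3) w=1
  Add (0,3) w=4
  Skip (0,1) w=9 (creates cycle)
  Add (1,2) w=9
  Skip (2,3) w=13 (creates cycle)
  Skip (0,2) w=14 (creates cycle)
MST weight = 14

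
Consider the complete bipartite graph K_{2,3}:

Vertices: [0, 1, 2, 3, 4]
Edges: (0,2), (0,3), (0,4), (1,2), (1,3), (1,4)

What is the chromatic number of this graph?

K_{2,3} is bipartite: vertices split into two independent sets of size 2 and 3.
Color one set 0, the other 1. No adjacent vertices share a color.
Chromatic number = 2.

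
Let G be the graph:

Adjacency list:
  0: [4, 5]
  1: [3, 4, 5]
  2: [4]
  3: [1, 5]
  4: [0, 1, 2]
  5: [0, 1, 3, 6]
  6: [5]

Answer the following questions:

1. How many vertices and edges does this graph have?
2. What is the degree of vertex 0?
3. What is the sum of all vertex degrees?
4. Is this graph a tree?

Count: 7 vertices, 8 edges.
Vertex 0 has neighbors [4, 5], degree = 2.
Handshaking lemma: 2 * 8 = 16.
A tree on 7 vertices has 6 edges. This graph has 8 edges (2 extra). Not a tree.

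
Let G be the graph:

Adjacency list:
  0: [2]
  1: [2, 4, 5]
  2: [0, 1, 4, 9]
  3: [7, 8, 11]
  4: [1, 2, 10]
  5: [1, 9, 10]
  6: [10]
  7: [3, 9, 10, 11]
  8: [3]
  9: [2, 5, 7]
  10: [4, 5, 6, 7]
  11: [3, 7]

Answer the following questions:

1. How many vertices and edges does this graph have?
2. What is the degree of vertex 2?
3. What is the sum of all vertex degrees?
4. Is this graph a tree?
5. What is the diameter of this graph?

Count: 12 vertices, 16 edges.
Vertex 2 has neighbors [0, 1, 4, 9], degree = 4.
Handshaking lemma: 2 * 16 = 32.
A tree on 12 vertices has 11 edges. This graph has 16 edges (5 extra). Not a tree.
Diameter (longest shortest path) = 5.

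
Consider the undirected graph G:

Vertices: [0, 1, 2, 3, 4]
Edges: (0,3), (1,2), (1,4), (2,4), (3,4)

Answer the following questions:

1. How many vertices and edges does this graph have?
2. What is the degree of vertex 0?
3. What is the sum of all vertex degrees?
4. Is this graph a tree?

Count: 5 vertices, 5 edges.
Vertex 0 has neighbors [3], degree = 1.
Handshaking lemma: 2 * 5 = 10.
A tree on 5 vertices has 4 edges. This graph has 5 edges (1 extra). Not a tree.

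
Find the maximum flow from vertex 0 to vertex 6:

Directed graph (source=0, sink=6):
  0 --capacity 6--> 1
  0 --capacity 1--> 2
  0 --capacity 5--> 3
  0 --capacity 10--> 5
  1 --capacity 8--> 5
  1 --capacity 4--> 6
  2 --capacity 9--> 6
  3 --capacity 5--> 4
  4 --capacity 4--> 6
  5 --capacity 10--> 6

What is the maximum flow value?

Computing max flow:
  Flow on (0->1): 6/6
  Flow on (0->2): 1/1
  Flow on (0->3): 4/5
  Flow on (0->5): 8/10
  Flow on (1->5): 2/8
  Flow on (1->6): 4/4
  Flow on (2->6): 1/9
  Flow on (3->4): 4/5
  Flow on (4->6): 4/4
  Flow on (5->6): 10/10
Maximum flow = 19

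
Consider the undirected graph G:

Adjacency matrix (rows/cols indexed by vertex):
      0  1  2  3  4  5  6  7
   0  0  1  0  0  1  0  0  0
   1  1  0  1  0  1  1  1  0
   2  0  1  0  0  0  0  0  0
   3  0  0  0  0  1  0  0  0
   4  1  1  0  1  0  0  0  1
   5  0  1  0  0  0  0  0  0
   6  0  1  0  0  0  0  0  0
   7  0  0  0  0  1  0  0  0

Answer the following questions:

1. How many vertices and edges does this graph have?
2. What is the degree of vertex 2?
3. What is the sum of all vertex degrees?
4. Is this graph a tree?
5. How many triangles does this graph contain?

Count: 8 vertices, 8 edges.
Vertex 2 has neighbors [1], degree = 1.
Handshaking lemma: 2 * 8 = 16.
A tree on 8 vertices has 7 edges. This graph has 8 edges (1 extra). Not a tree.
Number of triangles = 1.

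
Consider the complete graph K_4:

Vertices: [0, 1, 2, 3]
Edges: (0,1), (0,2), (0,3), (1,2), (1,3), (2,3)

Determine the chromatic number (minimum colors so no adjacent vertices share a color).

In K_4, every vertex is adjacent to every other vertex.
Each vertex needs a unique color.
Chromatic number = 4.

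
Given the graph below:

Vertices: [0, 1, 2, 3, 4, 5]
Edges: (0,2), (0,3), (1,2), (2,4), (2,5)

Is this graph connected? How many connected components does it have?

Checking connectivity: the graph has 1 connected component(s).
All vertices are reachable from each other. The graph IS connected.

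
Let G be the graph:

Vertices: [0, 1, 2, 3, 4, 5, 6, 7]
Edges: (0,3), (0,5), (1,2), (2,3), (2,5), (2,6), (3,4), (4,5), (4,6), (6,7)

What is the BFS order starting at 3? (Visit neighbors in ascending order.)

BFS from vertex 3 (neighbors processed in ascending order):
Visit order: 3, 0, 2, 4, 5, 1, 6, 7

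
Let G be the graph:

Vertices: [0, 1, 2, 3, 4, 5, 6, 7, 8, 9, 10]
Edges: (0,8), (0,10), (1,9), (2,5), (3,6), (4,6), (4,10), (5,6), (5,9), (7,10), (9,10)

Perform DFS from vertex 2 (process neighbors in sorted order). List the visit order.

DFS from vertex 2 (neighbors processed in ascending order):
Visit order: 2, 5, 6, 3, 4, 10, 0, 8, 7, 9, 1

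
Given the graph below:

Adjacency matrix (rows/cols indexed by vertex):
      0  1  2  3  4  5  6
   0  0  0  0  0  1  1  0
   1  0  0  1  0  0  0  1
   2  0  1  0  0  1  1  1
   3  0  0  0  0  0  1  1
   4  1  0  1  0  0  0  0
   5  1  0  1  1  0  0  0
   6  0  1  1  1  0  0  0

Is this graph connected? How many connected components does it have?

Checking connectivity: the graph has 1 connected component(s).
All vertices are reachable from each other. The graph IS connected.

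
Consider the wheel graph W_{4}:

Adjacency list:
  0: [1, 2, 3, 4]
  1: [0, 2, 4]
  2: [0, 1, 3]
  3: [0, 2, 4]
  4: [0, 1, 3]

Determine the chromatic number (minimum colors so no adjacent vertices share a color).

W_{4} = C_{4} plus a hub adjacent to every cycle vertex.
The outer cycle needs 2 colors (even cycle); the hub is adjacent to all of them so needs a fresh color.
Chromatic number = 2 + 1 = 3.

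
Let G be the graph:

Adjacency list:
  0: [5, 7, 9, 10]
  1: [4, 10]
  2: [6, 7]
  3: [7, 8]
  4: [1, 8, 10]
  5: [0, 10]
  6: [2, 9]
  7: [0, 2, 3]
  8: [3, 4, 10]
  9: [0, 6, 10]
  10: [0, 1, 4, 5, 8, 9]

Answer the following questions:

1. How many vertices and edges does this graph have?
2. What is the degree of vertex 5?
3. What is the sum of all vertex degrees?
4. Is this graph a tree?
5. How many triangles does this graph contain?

Count: 11 vertices, 16 edges.
Vertex 5 has neighbors [0, 10], degree = 2.
Handshaking lemma: 2 * 16 = 32.
A tree on 11 vertices has 10 edges. This graph has 16 edges (6 extra). Not a tree.
Number of triangles = 4.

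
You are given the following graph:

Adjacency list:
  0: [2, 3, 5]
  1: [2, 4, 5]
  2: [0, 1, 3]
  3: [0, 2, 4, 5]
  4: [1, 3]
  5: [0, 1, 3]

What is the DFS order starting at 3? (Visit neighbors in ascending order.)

DFS from vertex 3 (neighbors processed in ascending order):
Visit order: 3, 0, 2, 1, 4, 5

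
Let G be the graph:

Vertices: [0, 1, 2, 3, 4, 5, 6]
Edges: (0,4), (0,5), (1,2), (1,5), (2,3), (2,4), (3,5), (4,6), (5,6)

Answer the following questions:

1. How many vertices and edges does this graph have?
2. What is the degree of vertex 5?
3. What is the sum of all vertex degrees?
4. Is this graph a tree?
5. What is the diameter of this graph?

Count: 7 vertices, 9 edges.
Vertex 5 has neighbors [0, 1, 3, 6], degree = 4.
Handshaking lemma: 2 * 9 = 18.
A tree on 7 vertices has 6 edges. This graph has 9 edges (3 extra). Not a tree.
Diameter (longest shortest path) = 2.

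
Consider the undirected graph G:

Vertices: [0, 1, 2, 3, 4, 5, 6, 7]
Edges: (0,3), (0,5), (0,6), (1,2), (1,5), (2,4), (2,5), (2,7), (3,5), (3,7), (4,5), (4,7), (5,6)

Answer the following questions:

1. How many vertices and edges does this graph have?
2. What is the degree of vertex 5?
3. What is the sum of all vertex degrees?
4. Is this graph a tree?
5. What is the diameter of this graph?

Count: 8 vertices, 13 edges.
Vertex 5 has neighbors [0, 1, 2, 3, 4, 6], degree = 6.
Handshaking lemma: 2 * 13 = 26.
A tree on 8 vertices has 7 edges. This graph has 13 edges (6 extra). Not a tree.
Diameter (longest shortest path) = 3.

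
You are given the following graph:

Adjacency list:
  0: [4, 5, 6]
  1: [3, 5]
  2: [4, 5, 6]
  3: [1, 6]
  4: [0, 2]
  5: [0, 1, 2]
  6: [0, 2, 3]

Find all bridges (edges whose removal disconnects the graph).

No bridges found. The graph is 2-edge-connected (no single edge removal disconnects it).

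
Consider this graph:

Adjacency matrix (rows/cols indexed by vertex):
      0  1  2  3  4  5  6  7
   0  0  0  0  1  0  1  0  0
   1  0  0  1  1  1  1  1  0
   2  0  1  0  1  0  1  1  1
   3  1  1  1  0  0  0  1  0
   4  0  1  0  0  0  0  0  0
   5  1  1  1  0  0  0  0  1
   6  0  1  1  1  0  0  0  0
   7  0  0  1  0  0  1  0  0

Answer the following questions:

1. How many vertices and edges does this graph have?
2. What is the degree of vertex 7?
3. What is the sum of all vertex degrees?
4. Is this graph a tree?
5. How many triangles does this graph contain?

Count: 8 vertices, 13 edges.
Vertex 7 has neighbors [2, 5], degree = 2.
Handshaking lemma: 2 * 13 = 26.
A tree on 8 vertices has 7 edges. This graph has 13 edges (6 extra). Not a tree.
Number of triangles = 6.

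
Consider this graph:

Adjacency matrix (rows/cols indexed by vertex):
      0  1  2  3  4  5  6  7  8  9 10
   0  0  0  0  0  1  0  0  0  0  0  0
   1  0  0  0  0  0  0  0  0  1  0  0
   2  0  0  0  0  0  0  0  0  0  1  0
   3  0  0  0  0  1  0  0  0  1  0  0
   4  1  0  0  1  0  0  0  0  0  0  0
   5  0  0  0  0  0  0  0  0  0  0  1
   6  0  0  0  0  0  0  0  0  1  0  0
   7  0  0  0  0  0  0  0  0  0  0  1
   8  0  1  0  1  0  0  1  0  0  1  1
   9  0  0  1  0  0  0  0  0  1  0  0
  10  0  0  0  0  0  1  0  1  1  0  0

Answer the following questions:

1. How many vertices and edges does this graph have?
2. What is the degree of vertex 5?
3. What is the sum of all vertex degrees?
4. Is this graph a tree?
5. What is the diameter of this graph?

Count: 11 vertices, 10 edges.
Vertex 5 has neighbors [10], degree = 1.
Handshaking lemma: 2 * 10 = 20.
A graph is a tree iff it is connected and has exactly n-1 edges. This graph is connected (all 11 vertices in one component) and has 11-1 = 10 edges. It is a tree.
Diameter (longest shortest path) = 5.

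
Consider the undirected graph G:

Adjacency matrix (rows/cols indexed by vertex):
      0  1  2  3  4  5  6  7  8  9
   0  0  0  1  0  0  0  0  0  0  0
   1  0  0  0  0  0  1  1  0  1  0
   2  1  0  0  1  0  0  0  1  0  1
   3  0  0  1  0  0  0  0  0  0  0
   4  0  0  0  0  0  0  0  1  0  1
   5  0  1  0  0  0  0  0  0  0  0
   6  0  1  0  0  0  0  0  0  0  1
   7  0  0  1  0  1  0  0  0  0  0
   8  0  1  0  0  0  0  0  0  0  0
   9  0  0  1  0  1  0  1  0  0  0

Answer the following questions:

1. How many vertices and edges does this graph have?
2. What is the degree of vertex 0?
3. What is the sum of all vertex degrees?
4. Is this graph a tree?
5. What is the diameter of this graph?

Count: 10 vertices, 10 edges.
Vertex 0 has neighbors [2], degree = 1.
Handshaking lemma: 2 * 10 = 20.
A tree on 10 vertices has 9 edges. This graph has 10 edges (1 extra). Not a tree.
Diameter (longest shortest path) = 5.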